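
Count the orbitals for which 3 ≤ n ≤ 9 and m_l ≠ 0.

Per-shell orbital counts meeting the constraint:
n=3 → 6; n=4 → 12; n=5 → 20; n=6 → 30; n=7 → 42; n=8 → 56; n=9 → 72.
Total orbitals: 6 + 12 + 20 + 30 + 42 + 56 + 72 = 238.

238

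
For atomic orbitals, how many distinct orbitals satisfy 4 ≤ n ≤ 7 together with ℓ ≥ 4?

Per-shell orbital counts meeting the constraint:
n=5 → 9; n=6 → 20; n=7 → 33.
Total orbitals: 9 + 20 + 33 = 62.

62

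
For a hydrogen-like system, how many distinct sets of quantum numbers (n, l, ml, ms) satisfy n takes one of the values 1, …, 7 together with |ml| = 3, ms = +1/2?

20

For each n in the range, tally the orbitals obeying |ml| = 3:
n=4 → 2; n=5 → 4; n=6 → 6; n=7 → 8.
Orbitals: 2 + 4 + 6 + 8 = 20. With ms fixed to +1/2 there is one state per orbital, so 20 states.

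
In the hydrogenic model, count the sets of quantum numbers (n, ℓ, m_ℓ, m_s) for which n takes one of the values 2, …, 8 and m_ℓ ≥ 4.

Count contributing orbitals for each principal shell:
n=5 → 1; n=6 → 3; n=7 → 6; n=8 → 10.
Orbitals: 1 + 3 + 6 + 10 = 20. Including both spin states (m_s = ±1/2) gives 2 × 20 = 40 states.

40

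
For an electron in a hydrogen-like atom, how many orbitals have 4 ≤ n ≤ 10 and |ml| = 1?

Count contributing orbitals for each principal shell:
n=4 → 6; n=5 → 8; n=6 → 10; n=7 → 12; n=8 → 14; n=9 → 16; n=10 → 18.
Total orbitals: 6 + 8 + 10 + 12 + 14 + 16 + 18 = 84.

84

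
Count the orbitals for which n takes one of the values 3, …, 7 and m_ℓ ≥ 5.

Count contributing orbitals for each principal shell:
n=6 → 1; n=7 → 3.
Total orbitals: 1 + 3 = 4.

4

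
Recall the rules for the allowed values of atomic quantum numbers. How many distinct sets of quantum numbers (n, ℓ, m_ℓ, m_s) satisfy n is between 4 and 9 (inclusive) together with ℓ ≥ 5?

Count contributing orbitals for each principal shell:
n=6 → 11; n=7 → 24; n=8 → 39; n=9 → 56.
Orbitals: 11 + 24 + 39 + 56 = 130. Including both spin states (m_s = ±1/2) gives 2 × 130 = 260 states.

260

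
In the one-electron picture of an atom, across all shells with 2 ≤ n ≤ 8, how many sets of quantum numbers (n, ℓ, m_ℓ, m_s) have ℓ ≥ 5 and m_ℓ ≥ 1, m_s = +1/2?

Work shell by shell — for each n, count the (ℓ, m_ℓ) pairs that satisfy ℓ ≥ 5 and m_ℓ ≥ 1:
n=6 → 5; n=7 → 11; n=8 → 18.
Orbitals: 5 + 11 + 18 = 34. With m_s fixed to +1/2 there is one state per orbital, so 34 states.

34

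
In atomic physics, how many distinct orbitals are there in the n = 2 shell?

4

The n = 2 shell contains n² = 2² = 4 orbitals.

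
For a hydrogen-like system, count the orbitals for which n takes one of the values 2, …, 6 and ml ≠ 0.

Treat each shell separately and count matching orbitals:
n=2 → 2; n=3 → 6; n=4 → 12; n=5 → 20; n=6 → 30.
Total orbitals: 2 + 6 + 12 + 20 + 30 = 70.

70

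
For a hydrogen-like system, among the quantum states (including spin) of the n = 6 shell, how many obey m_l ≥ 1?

30

The (l, m_l) pairs meeting m_l ≥ 1 give: l=1 → 1; l=2 → 2; l=3 → 3; l=4 → 4; l=5 → 5.
Orbitals: 1 + 2 + 3 + 4 + 5 = 15. Each orbital carries two spin states, so 15 × 2 = 30 states.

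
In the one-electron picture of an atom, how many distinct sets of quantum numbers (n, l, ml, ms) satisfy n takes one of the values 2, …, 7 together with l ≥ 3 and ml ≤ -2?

Work shell by shell — for each n, count the (l, ml) pairs that satisfy l ≥ 3 and ml ≤ -2:
n=4 → 2; n=5 → 5; n=6 → 9; n=7 → 14.
Orbitals: 2 + 5 + 9 + 14 = 30. Including both spin states (ms = ±1/2) gives 2 × 30 = 60 states.

60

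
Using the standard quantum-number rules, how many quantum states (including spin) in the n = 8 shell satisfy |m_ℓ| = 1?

28

With n = 8 the allowed ℓ are 0, 1, …, 7.
Per ℓ-value: ℓ=1 → 2; ℓ=2 → 2; ℓ=3 → 2; ℓ=4 → 2; ℓ=5 → 2; ℓ=6 → 2; ℓ=7 → 2.
Orbitals: 2 + 2 + 2 + 2 + 2 + 2 + 2 = 14. Each orbital carries two spin states, so 14 × 2 = 28 states.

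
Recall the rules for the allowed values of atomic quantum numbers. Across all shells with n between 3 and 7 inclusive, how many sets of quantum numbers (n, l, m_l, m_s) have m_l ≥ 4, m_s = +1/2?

10

Treat each shell separately and count matching orbitals:
n=5 → 1; n=6 → 3; n=7 → 6.
Orbitals: 1 + 3 + 6 = 10. With m_s fixed to +1/2 there is one state per orbital, so 10 states.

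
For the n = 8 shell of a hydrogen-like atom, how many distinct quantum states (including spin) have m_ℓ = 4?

The (ℓ, m_ℓ) pairs meeting m_ℓ = 4 give: ℓ=4 → 1; ℓ=5 → 1; ℓ=6 → 1; ℓ=7 → 1.
Orbitals: 1 + 1 + 1 + 1 = 4. Each orbital carries two spin states, so 4 × 2 = 8 states.

8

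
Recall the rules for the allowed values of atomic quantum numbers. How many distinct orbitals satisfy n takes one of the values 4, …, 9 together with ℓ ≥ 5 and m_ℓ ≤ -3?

40

For each n in the range, tally the orbitals obeying ℓ ≥ 5 and m_ℓ ≤ -3:
n=6 → 3; n=7 → 7; n=8 → 12; n=9 → 18.
Total orbitals: 3 + 7 + 12 + 18 = 40.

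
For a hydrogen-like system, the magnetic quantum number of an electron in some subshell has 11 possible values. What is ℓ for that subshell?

m_ℓ ranges over 2ℓ+1 integers, so 2ℓ+1 = 11 ⇒ ℓ = 5.

ℓ = 5 (h)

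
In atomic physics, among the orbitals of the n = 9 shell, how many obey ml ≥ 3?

21

For n = 9, l ranges over 0 … 8.
The (l, ml) pairs meeting ml ≥ 3 give: l=3 → 1; l=4 → 2; l=5 → 3; l=6 → 4; l=7 → 5; l=8 → 6.
Total orbitals: 1 + 2 + 3 + 4 + 5 + 6 = 21.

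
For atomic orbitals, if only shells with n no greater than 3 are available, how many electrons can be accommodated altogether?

Total orbitals = 1² + 2² + 3² = 14. Doubling for spin gives 28 electrons.

28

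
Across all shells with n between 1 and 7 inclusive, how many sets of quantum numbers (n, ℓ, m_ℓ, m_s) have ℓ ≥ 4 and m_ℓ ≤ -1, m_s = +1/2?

For each n in the range, tally the orbitals obeying ℓ ≥ 4 and m_ℓ ≤ -1:
n=5 → 4; n=6 → 9; n=7 → 15.
Orbitals: 4 + 9 + 15 = 28. With m_s fixed to +1/2 there is one state per orbital, so 28 states.

28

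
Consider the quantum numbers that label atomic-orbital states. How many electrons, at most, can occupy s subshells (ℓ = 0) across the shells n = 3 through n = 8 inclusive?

An s subshell (ℓ = 0) exists for every n ≥ 1, so shells n = 3, 4, 5, 6, 7, 8 each contribute one — 6 subshells.
Since each s subshell holds 2(2·0+1) = 2 electrons, the total is 6 × 2 = 12.

12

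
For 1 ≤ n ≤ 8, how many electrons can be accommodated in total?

408

Total orbitals = 1² + 2² + 3² + 4² + 5² + 6² + 7² + 8² = 204. Doubling for spin gives 408 electrons.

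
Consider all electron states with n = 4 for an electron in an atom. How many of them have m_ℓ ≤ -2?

Contributions: ℓ=2 → 1; ℓ=3 → 2.
Orbitals: 1 + 2 = 3. Each orbital carries two spin states, so 3 × 2 = 6 states.

6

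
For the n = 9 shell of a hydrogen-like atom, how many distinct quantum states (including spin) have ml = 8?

2

Go through l = 0, …, 8 (the values permitted for n = 9).
The (l, ml) pairs meeting ml = 8 give: l=8 → 1.
Orbitals: 1. Each orbital carries two spin states, so 1 × 2 = 2 states.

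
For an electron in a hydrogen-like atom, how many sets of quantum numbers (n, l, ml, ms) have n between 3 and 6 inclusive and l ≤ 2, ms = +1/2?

36

Go shell by shell, enumerating (l, ml) with l ≤ 2:
n=3 → 9; n=4 → 9; n=5 → 9; n=6 → 9.
Orbitals: 9 + 9 + 9 + 9 = 36. With ms fixed to +1/2 there is one state per orbital, so 36 states.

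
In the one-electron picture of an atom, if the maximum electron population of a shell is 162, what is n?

n = 9

2n² = 162 ⇒ n² = 81 ⇒ n = 9.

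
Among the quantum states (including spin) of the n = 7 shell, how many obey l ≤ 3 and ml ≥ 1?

12

For n = 7, l ranges over 0 … 6.
Orbitals with l ≤ 3 and ml ≥ 1, by l: l=1 → 1; l=2 → 2; l=3 → 3.
Orbitals: 1 + 2 + 3 = 6. Each orbital carries two spin states, so 6 × 2 = 12 states.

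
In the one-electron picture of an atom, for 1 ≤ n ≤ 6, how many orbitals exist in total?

91

Total orbitals = 1² + 2² + 3² + 4² + 5² + 6² = 91.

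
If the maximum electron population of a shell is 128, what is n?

2n² = 128 ⇒ n² = 64 ⇒ n = 8.

n = 8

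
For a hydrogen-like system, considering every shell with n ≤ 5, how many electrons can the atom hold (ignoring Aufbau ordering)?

Total orbitals = 1² + 2² + 3² + 4² + 5² = 55. Doubling for spin gives 110 electrons.

110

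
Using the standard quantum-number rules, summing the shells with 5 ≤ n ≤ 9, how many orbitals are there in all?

Shell n has n² orbitals: 5²=25 + 6²=36 + 7²=49 + 8²=64 + 9²=81 = 255 orbitals.

255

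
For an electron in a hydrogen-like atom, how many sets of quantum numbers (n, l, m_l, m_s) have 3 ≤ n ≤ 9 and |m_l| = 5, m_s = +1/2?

Per-shell orbital counts meeting the constraint:
n=6 → 2; n=7 → 4; n=8 → 6; n=9 → 8.
Orbitals: 2 + 4 + 6 + 8 = 20. With m_s fixed to +1/2 there is one state per orbital, so 20 states.

20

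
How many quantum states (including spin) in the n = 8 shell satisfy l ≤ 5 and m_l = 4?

For n = 8, l ranges over 0 … 7.
The (l, m_l) pairs meeting l ≤ 5 and m_l = 4 give: l=4 → 1; l=5 → 1.
Orbitals: 1 + 1 = 2. Each orbital carries two spin states, so 2 × 2 = 4 states.

4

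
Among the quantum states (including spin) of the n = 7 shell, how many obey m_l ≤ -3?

20

With n = 7 the allowed l are 0, 1, …, 6.
Per l-value: l=3 → 1; l=4 → 2; l=5 → 3; l=6 → 4.
Orbitals: 1 + 2 + 3 + 4 = 10. Each orbital carries two spin states, so 10 × 2 = 20 states.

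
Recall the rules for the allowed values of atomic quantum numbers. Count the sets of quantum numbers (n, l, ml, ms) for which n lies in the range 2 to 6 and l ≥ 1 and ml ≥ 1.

70

Per-shell orbital counts meeting the constraint:
n=2 → 1; n=3 → 3; n=4 → 6; n=5 → 10; n=6 → 15.
Orbitals: 1 + 3 + 6 + 10 + 15 = 35. Including both spin states (ms = ±1/2) gives 2 × 35 = 70 states.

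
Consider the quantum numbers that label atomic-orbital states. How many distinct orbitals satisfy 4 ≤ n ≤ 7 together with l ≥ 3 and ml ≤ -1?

For each n in the range, tally the orbitals obeying l ≥ 3 and ml ≤ -1:
n=4 → 3; n=5 → 7; n=6 → 12; n=7 → 18.
Total orbitals: 3 + 7 + 12 + 18 = 40.

40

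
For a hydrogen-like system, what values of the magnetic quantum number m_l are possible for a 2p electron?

The 2p subshell has l = 1, and m_l takes every integer from −l to +l. With l = 1 that gives the 3 values -1, 0, 1.

-1, 0, 1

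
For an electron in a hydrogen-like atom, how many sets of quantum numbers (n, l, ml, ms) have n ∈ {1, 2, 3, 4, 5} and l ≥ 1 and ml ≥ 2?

20

Treat each shell separately and count matching orbitals:
n=3 → 1; n=4 → 3; n=5 → 6.
Orbitals: 1 + 3 + 6 = 10. Including both spin states (ms = ±1/2) gives 2 × 10 = 20 states.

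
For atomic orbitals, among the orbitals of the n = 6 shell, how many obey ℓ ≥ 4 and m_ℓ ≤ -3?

5

Go through ℓ = 0, …, 5 (the values permitted for n = 6).
The (ℓ, m_ℓ) pairs meeting ℓ ≥ 4 and m_ℓ ≤ -3 give: ℓ=4 → 2; ℓ=5 → 3.
Total orbitals: 2 + 3 = 5.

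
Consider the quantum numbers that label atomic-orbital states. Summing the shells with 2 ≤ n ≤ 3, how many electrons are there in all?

Shell n has n² orbitals: 2²=4 + 3²=9 = 13 orbitals.
Two spin states per orbital: 2 × 13 = 26 electrons.

26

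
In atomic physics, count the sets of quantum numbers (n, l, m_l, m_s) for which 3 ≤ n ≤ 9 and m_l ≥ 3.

Per-shell orbital counts meeting the constraint:
n=4 → 1; n=5 → 3; n=6 → 6; n=7 → 10; n=8 → 15; n=9 → 21.
Orbitals: 1 + 3 + 6 + 10 + 15 + 21 = 56. Including both spin states (m_s = ±1/2) gives 2 × 56 = 112 states.

112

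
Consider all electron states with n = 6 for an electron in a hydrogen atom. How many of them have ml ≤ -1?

Per l-value: l=1 → 1; l=2 → 2; l=3 → 3; l=4 → 4; l=5 → 5.
Orbitals: 1 + 2 + 3 + 4 + 5 = 15. Each orbital carries two spin states, so 15 × 2 = 30 states.

30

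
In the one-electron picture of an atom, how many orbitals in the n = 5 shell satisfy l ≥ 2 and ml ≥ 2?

For n = 5, l ranges over 0 … 4.
Contributions: l=2 → 1; l=3 → 2; l=4 → 3.
Total orbitals: 1 + 2 + 3 = 6.

6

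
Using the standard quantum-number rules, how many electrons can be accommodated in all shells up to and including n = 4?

Total orbitals = 1² + 2² + 3² + 4² = 30. Doubling for spin gives 60 electrons.

60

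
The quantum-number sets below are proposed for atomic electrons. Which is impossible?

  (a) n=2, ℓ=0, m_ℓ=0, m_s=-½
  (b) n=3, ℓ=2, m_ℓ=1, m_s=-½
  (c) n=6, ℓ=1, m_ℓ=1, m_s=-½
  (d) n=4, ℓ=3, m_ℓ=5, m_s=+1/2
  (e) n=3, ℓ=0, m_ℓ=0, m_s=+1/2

(d)

(d) has |m_ℓ| = 5 > ℓ = 3, violating −ℓ ≤ m_ℓ ≤ ℓ.
The remaining sets (a), (b), (c), (e) satisfy all four rules.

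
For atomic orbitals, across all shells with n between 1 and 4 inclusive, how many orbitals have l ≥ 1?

26

Work shell by shell — for each n, count the (l, ml) pairs that satisfy l ≥ 1:
n=2 → 3; n=3 → 8; n=4 → 15.
Total orbitals: 3 + 8 + 15 = 26.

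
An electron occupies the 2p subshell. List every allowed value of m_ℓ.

-1, 0, 1

The 2p subshell has ℓ = 1, and m_ℓ takes every integer from −ℓ to +ℓ. With ℓ = 1 that gives the 3 values -1, 0, 1.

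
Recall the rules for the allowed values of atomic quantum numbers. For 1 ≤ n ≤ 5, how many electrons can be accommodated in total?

Total orbitals = 1² + 2² + 3² + 4² + 5² = 55. Doubling for spin gives 110 electrons.

110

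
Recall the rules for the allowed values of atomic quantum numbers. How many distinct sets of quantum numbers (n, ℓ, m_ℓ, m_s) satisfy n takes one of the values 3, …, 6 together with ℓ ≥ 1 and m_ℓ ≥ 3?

20

Treat each shell separately and count matching orbitals:
n=4 → 1; n=5 → 3; n=6 → 6.
Orbitals: 1 + 3 + 6 = 10. Including both spin states (m_s = ±1/2) gives 2 × 10 = 20 states.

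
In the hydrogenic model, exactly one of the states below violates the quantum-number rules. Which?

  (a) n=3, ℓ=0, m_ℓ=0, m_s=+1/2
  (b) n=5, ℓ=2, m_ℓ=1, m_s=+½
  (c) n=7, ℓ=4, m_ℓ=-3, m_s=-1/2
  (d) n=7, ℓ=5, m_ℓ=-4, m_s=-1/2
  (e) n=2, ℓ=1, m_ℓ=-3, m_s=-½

(e) has |m_ℓ| = 3 > ℓ = 1, violating −ℓ ≤ m_ℓ ≤ ℓ.
The remaining sets (a), (b), (c), (d) satisfy all four rules.

(e)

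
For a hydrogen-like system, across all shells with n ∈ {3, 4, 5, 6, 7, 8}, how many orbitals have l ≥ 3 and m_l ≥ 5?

10

Count contributing orbitals for each principal shell:
n=6 → 1; n=7 → 3; n=8 → 6.
Total orbitals: 1 + 3 + 6 = 10.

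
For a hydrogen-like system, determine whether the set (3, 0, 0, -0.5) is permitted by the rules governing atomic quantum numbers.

n = 3 is a positive integer. l = 0 satisfies 0 ≤ l ≤ n−1 = 2. ml = 0 lies in the range −l … +l (here 0). ms = -1/2 is one of ±1/2.
All four constraints are satisfied.

Valid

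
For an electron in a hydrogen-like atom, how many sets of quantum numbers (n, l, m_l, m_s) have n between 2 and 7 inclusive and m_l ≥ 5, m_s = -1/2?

4

For each n in the range, tally the orbitals obeying m_l ≥ 5:
n=6 → 1; n=7 → 3.
Orbitals: 1 + 3 = 4. With m_s fixed to -1/2 there is one state per orbital, so 4 states.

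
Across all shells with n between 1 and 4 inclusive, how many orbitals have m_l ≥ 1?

10

Per-shell orbital counts meeting the constraint:
n=2 → 1; n=3 → 3; n=4 → 6.
Total orbitals: 1 + 3 + 6 = 10.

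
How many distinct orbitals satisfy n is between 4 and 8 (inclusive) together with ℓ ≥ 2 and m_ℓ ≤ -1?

Count contributing orbitals for each principal shell:
n=4 → 5; n=5 → 9; n=6 → 14; n=7 → 20; n=8 → 27.
Total orbitals: 5 + 9 + 14 + 20 + 27 = 75.

75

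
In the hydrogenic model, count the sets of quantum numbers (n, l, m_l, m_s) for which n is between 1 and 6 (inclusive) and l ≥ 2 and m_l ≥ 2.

Per-shell orbital counts meeting the constraint:
n=3 → 1; n=4 → 3; n=5 → 6; n=6 → 10.
Orbitals: 1 + 3 + 6 + 10 = 20. Including both spin states (m_s = ±1/2) gives 2 × 20 = 40 states.

40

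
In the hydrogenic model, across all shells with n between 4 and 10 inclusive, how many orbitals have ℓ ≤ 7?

Go shell by shell, enumerating (ℓ, m_ℓ) with ℓ ≤ 7:
n=4 → 16; n=5 → 25; n=6 → 36; n=7 → 49; n=8 → 64; n=9 → 64; n=10 → 64.
Total orbitals: 16 + 25 + 36 + 49 + 64 + 64 + 64 = 318.

318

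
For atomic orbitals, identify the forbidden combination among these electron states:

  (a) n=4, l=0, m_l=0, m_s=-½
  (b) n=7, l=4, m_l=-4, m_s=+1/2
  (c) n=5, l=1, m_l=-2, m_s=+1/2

(c)

(c) has |m_l| = 2 > l = 1, violating −l ≤ m_l ≤ l.
The remaining sets (a), (b) satisfy all four rules.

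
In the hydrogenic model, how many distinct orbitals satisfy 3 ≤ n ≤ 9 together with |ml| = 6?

For each n in the range, tally the orbitals obeying |ml| = 6:
n=7 → 2; n=8 → 4; n=9 → 6.
Total orbitals: 2 + 4 + 6 = 12.

12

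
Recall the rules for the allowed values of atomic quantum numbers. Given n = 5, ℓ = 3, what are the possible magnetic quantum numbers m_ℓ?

-3, -2, -1, 0, 1, 2, 3

m_ℓ takes every integer from −ℓ to +ℓ. With ℓ = 3 that gives the 7 values -3, -2, -1, 0, 1, 2, 3.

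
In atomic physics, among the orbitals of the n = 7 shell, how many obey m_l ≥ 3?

10

Orbitals with m_l ≥ 3, by l: l=3 → 1; l=4 → 2; l=5 → 3; l=6 → 4.
Total orbitals: 1 + 2 + 3 + 4 = 10.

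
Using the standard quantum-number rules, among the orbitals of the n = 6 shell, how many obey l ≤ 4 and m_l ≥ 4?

Per l-value: l=4 → 1.
Total orbitals: 1.

1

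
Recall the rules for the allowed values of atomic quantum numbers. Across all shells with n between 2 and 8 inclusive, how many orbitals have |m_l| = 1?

Per-shell orbital counts meeting the constraint:
n=2 → 2; n=3 → 4; n=4 → 6; n=5 → 8; n=6 → 10; n=7 → 12; n=8 → 14.
Total orbitals: 2 + 4 + 6 + 8 + 10 + 12 + 14 = 56.

56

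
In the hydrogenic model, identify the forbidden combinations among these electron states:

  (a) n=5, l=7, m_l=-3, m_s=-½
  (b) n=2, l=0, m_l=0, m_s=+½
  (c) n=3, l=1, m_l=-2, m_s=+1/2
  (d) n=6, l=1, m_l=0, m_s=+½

(a) and (c)

(a) has l = 7 ≥ n = 5, violating 0 ≤ l ≤ n−1.
(c) has |m_l| = 2 > l = 1, violating −l ≤ m_l ≤ l.
The remaining sets (b), (d) satisfy all four rules.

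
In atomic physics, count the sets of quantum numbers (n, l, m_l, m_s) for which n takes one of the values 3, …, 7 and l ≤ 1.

40

Per-shell orbital counts meeting the constraint:
n=3 → 4; n=4 → 4; n=5 → 4; n=6 → 4; n=7 → 4.
Orbitals: 4 + 4 + 4 + 4 + 4 = 20. Including both spin states (m_s = ±1/2) gives 2 × 20 = 40 states.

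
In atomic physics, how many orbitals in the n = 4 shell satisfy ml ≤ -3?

For n = 4, l ranges over 0 … 3.
Contributions: l=3 → 1.
Total orbitals: 1.

1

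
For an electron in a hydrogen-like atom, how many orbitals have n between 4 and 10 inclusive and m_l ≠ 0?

322

Treat each shell separately and count matching orbitals:
n=4 → 12; n=5 → 20; n=6 → 30; n=7 → 42; n=8 → 56; n=9 → 72; n=10 → 90.
Total orbitals: 12 + 20 + 30 + 42 + 56 + 72 + 90 = 322.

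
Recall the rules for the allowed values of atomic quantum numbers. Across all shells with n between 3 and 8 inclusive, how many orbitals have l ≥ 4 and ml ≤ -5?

Count contributing orbitals for each principal shell:
n=6 → 1; n=7 → 3; n=8 → 6.
Total orbitals: 1 + 3 + 6 = 10.

10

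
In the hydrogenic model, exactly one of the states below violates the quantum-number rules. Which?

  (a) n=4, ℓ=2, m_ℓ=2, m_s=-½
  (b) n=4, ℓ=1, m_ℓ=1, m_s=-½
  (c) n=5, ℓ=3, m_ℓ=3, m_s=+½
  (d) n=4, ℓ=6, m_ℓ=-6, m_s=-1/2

(d)

(d) has ℓ = 6 ≥ n = 4, violating 0 ≤ ℓ ≤ n−1.
The remaining sets (a), (b), (c) satisfy all four rules.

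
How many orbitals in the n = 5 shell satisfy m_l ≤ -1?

10

Go through l = 0, …, 4 (the values permitted for n = 5).
Contributions: l=1 → 1; l=2 → 2; l=3 → 3; l=4 → 4.
Total orbitals: 1 + 2 + 3 + 4 = 10.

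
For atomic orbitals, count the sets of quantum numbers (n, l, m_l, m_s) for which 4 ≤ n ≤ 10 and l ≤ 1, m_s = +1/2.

Treat each shell separately and count matching orbitals:
n=4 → 4; n=5 → 4; n=6 → 4; n=7 → 4; n=8 → 4; n=9 → 4; n=10 → 4.
Orbitals: 4 + 4 + 4 + 4 + 4 + 4 + 4 = 28. With m_s fixed to +1/2 there is one state per orbital, so 28 states.

28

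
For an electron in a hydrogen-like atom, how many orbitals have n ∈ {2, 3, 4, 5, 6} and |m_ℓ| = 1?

30

Work shell by shell — for each n, count the (ℓ, m_ℓ) pairs that satisfy |m_ℓ| = 1:
n=2 → 2; n=3 → 4; n=4 → 6; n=5 → 8; n=6 → 10.
Total orbitals: 2 + 4 + 6 + 8 + 10 = 30.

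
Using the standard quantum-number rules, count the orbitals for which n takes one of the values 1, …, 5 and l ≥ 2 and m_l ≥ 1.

16

Count contributing orbitals for each principal shell:
n=3 → 2; n=4 → 5; n=5 → 9.
Total orbitals: 2 + 5 + 9 = 16.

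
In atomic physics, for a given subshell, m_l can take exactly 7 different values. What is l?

m_l ranges over 2l+1 integers, so 2l+1 = 7 ⇒ l = 3.

l = 3 (f)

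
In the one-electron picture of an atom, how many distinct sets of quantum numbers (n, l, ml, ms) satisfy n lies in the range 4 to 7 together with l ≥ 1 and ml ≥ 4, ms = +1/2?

Treat each shell separately and count matching orbitals:
n=5 → 1; n=6 → 3; n=7 → 6.
Orbitals: 1 + 3 + 6 = 10. With ms fixed to +1/2 there is one state per orbital, so 10 states.

10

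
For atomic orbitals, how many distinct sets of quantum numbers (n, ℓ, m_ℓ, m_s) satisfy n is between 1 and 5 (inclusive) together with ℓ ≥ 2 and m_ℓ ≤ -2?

20

For each n in the range, tally the orbitals obeying ℓ ≥ 2 and m_ℓ ≤ -2:
n=3 → 1; n=4 → 3; n=5 → 6.
Orbitals: 1 + 3 + 6 = 10. Including both spin states (m_s = ±1/2) gives 2 × 10 = 20 states.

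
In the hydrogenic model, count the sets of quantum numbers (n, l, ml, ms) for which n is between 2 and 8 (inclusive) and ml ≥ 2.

112

Treat each shell separately and count matching orbitals:
n=3 → 1; n=4 → 3; n=5 → 6; n=6 → 10; n=7 → 15; n=8 → 21.
Orbitals: 1 + 3 + 6 + 10 + 15 + 21 = 56. Including both spin states (ms = ±1/2) gives 2 × 56 = 112 states.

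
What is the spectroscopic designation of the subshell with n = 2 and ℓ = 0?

2s

ℓ = 0 corresponds to the letter 's', so the subshell is 2s.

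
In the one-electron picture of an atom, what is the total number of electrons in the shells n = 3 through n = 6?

172

Shell n has n² orbitals: 3²=9 + 4²=16 + 5²=25 + 6²=36 = 86 orbitals.
Two spin states per orbital: 2 × 86 = 172 electrons.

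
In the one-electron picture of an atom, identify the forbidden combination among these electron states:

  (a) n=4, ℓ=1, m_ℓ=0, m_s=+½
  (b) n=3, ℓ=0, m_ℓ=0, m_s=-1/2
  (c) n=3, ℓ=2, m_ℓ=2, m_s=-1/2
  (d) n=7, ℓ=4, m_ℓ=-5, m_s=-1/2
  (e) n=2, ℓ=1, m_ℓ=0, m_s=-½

(d) has |m_ℓ| = 5 > ℓ = 4, violating −ℓ ≤ m_ℓ ≤ ℓ.
The remaining sets (a), (b), (c), (e) satisfy all four rules.

(d)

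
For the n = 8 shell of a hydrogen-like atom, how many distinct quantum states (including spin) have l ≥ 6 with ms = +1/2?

Orbitals with l ≥ 6, by l: l=6 → 13; l=7 → 15.
Orbitals: 13 + 15 = 28. With ms fixed to a single value there is one state per orbital, giving 28 states.

28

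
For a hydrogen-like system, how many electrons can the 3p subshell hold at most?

6

A subshell with l = 1 has 2l+1 = 3 orbitals, each holding 2 electrons (spin ±1/2), so 3 × 2 = 6.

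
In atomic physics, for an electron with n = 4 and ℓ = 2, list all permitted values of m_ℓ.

-2, -1, 0, 1, 2

m_ℓ takes every integer from −ℓ to +ℓ. With ℓ = 2 that gives the 5 values -2, -1, 0, 1, 2.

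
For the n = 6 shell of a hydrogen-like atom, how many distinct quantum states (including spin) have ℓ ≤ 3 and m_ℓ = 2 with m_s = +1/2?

The n = 6 shell has ℓ = 0 through 5; check each.
Contributions: ℓ=2 → 1; ℓ=3 → 1.
Orbitals: 1 + 1 = 2. With m_s fixed to a single value there is one state per orbital, giving 2 states.

2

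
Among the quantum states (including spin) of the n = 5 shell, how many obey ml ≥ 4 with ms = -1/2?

Contributions: l=4 → 1.
Orbitals: 1. With ms fixed to a single value there is one state per orbital, giving 1 state.

1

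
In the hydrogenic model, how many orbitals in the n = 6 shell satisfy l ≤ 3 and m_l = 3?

1

With n = 6 the allowed l are 0, 1, …, 5.
Contributions: l=3 → 1.
Total orbitals: 1.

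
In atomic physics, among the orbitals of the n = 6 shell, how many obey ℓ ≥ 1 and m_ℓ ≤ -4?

The n = 6 shell has ℓ = 0 through 5; check each.
Orbitals with ℓ ≥ 1 and m_ℓ ≤ -4, by ℓ: ℓ=4 → 1; ℓ=5 → 2.
Total orbitals: 1 + 2 = 3.

3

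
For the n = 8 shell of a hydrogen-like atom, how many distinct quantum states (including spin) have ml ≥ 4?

The (l, ml) pairs meeting ml ≥ 4 give: l=4 → 1; l=5 → 2; l=6 → 3; l=7 → 4.
Orbitals: 1 + 2 + 3 + 4 = 10. Each orbital carries two spin states, so 10 × 2 = 20 states.

20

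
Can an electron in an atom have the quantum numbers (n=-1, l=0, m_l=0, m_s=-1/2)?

The principal quantum number must be a positive integer (n ≥ 1), but here n = -1.

No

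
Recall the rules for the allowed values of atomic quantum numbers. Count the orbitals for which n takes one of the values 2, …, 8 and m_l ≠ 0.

168

For each n in the range, tally the orbitals obeying m_l ≠ 0:
n=2 → 2; n=3 → 6; n=4 → 12; n=5 → 20; n=6 → 30; n=7 → 42; n=8 → 56.
Total orbitals: 2 + 6 + 12 + 20 + 30 + 42 + 56 = 168.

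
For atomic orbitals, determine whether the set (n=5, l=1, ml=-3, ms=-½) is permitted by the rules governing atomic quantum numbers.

Invalid

The magnetic quantum number must satisfy −l ≤ ml ≤ l. With l = 1, ml can only be -1, 0, 1, so ml = -3 is forbidden.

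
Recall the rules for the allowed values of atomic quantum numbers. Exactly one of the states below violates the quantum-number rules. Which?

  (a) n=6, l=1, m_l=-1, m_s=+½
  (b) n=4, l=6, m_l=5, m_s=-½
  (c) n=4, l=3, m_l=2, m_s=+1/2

(b)

(b) has l = 6 ≥ n = 4, violating 0 ≤ l ≤ n−1.
The remaining sets (a), (c) satisfy all four rules.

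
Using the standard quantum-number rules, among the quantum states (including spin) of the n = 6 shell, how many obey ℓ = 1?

6

For n = 6, ℓ ranges over 0 … 5.
The (ℓ, m_ℓ) pairs meeting ℓ = 1 give: ℓ=1 → 3.
Orbitals: 3. Each orbital carries two spin states, so 3 × 2 = 6 states.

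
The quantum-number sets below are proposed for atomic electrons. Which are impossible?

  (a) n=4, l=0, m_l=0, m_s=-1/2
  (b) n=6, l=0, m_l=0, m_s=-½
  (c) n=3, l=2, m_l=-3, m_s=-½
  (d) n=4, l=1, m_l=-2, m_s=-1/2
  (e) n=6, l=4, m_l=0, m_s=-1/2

(c) has |m_l| = 3 > l = 2, violating −l ≤ m_l ≤ l.
(d) has |m_l| = 2 > l = 1, violating −l ≤ m_l ≤ l.
The remaining sets (a), (b), (e) satisfy all four rules.

(c) and (d)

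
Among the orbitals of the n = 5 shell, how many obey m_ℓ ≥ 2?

6

The (ℓ, m_ℓ) pairs meeting m_ℓ ≥ 2 give: ℓ=2 → 1; ℓ=3 → 2; ℓ=4 → 3.
Total orbitals: 1 + 2 + 3 = 6.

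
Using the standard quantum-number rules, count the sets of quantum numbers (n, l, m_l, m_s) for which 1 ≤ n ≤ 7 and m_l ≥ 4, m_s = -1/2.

Go shell by shell, enumerating (l, m_l) with m_l ≥ 4:
n=5 → 1; n=6 → 3; n=7 → 6.
Orbitals: 1 + 3 + 6 = 10. With m_s fixed to -1/2 there is one state per orbital, so 10 states.

10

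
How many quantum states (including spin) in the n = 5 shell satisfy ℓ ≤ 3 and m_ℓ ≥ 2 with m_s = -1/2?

Go through ℓ = 0, …, 4 (the values permitted for n = 5).
Orbitals with ℓ ≤ 3 and m_ℓ ≥ 2, by ℓ: ℓ=2 → 1; ℓ=3 → 2.
Orbitals: 1 + 2 = 3. With m_s fixed to a single value there is one state per orbital, giving 3 states.

3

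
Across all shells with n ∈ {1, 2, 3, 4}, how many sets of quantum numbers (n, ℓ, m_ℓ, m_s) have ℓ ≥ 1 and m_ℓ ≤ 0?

For each n in the range, tally the orbitals obeying ℓ ≥ 1 and m_ℓ ≤ 0:
n=2 → 2; n=3 → 5; n=4 → 9.
Orbitals: 2 + 5 + 9 = 16. Including both spin states (m_s = ±1/2) gives 2 × 16 = 32 states.

32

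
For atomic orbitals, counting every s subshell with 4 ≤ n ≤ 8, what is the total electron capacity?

10

An s subshell (l = 0) exists for every n ≥ 1, so shells n = 4, 5, 6, 7, 8 each contribute one — 5 subshells.
Since each s subshell holds 2(2·0+1) = 2 electrons, the total is 5 × 2 = 10.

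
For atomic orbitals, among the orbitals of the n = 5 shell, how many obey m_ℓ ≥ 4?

For n = 5, ℓ ranges over 0 … 4.
Per ℓ-value: ℓ=4 → 1.
Total orbitals: 1.

1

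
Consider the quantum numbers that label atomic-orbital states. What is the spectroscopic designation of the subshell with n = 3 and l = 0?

3s

l = 0 corresponds to the letter 's', so the subshell is 3s.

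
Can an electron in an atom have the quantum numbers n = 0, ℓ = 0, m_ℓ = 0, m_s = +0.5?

Invalid

The principal quantum number must be a positive integer (n ≥ 1), but here n = 0.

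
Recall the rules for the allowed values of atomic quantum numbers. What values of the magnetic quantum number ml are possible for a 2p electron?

The 2p subshell has l = 1, and ml takes every integer from −l to +l. With l = 1 that gives the 3 values -1, 0, 1.

-1, 0, 1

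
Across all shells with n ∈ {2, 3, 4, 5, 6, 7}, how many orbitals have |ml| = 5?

Count contributing orbitals for each principal shell:
n=6 → 2; n=7 → 4.
Total orbitals: 2 + 4 = 6.

6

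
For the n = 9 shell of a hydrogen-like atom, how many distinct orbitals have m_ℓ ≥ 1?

36

Per ℓ-value: ℓ=1 → 1; ℓ=2 → 2; ℓ=3 → 3; ℓ=4 → 4; ℓ=5 → 5; ℓ=6 → 6; ℓ=7 → 7; ℓ=8 → 8.
Total orbitals: 1 + 2 + 3 + 4 + 5 + 6 + 7 + 8 = 36.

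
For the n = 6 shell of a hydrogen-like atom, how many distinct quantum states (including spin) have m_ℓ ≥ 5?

Go through ℓ = 0, …, 5 (the values permitted for n = 6).
The (ℓ, m_ℓ) pairs meeting m_ℓ ≥ 5 give: ℓ=5 → 1.
Orbitals: 1. Each orbital carries two spin states, so 1 × 2 = 2 states.

2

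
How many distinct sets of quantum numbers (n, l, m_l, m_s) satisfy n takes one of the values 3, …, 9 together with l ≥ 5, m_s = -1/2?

Per-shell orbital counts meeting the constraint:
n=6 → 11; n=7 → 24; n=8 → 39; n=9 → 56.
Orbitals: 11 + 24 + 39 + 56 = 130. With m_s fixed to -1/2 there is one state per orbital, so 130 states.

130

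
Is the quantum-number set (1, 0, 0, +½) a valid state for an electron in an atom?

Allowed

n = 1 is a positive integer. ℓ = 0 satisfies 0 ≤ ℓ ≤ n−1 = 0. m_ℓ = 0 lies in the range −ℓ … +ℓ (here 0). m_s = +1/2 is one of ±1/2.
All four constraints are satisfied.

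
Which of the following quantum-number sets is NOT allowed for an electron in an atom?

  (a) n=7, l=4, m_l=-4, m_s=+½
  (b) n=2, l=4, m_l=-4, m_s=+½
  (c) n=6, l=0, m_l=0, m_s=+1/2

(b)

(b) has l = 4 ≥ n = 2, violating 0 ≤ l ≤ n−1.
The remaining sets (a), (c) satisfy all four rules.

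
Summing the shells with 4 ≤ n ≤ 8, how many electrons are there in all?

Shell n has n² orbitals: 4²=16 + 5²=25 + 6²=36 + 7²=49 + 8²=64 = 190 orbitals.
Two spin states per orbital: 2 × 190 = 380 electrons.

380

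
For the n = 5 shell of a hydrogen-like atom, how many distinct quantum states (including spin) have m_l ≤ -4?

For n = 5, l ranges over 0 … 4.
Contributions: l=4 → 1.
Orbitals: 1. Each orbital carries two spin states, so 1 × 2 = 2 states.

2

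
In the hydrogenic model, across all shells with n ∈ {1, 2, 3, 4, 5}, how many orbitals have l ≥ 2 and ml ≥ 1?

Count contributing orbitals for each principal shell:
n=3 → 2; n=4 → 5; n=5 → 9.
Total orbitals: 2 + 5 + 9 = 16.

16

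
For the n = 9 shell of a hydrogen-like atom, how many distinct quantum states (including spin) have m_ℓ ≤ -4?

For n = 9, ℓ ranges over 0 … 8.
Contributions: ℓ=4 → 1; ℓ=5 → 2; ℓ=6 → 3; ℓ=7 → 4; ℓ=8 → 5.
Orbitals: 1 + 2 + 3 + 4 + 5 = 15. Each orbital carries two spin states, so 15 × 2 = 30 states.

30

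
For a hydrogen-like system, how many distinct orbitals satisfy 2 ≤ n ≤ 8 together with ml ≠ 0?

Work shell by shell — for each n, count the (l, ml) pairs that satisfy ml ≠ 0:
n=2 → 2; n=3 → 6; n=4 → 12; n=5 → 20; n=6 → 30; n=7 → 42; n=8 → 56.
Total orbitals: 2 + 6 + 12 + 20 + 30 + 42 + 56 = 168.

168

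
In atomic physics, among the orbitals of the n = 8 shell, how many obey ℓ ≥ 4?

The n = 8 shell has ℓ = 0 through 7; check each.
Contributions: ℓ=4 → 9; ℓ=5 → 11; ℓ=6 → 13; ℓ=7 → 15.
Total orbitals: 9 + 11 + 13 + 15 = 48.

48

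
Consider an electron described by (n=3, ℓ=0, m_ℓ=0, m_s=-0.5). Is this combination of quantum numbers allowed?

Valid

n = 3 is a positive integer. ℓ = 0 satisfies 0 ≤ ℓ ≤ n−1 = 2. m_ℓ = 0 lies in the range −ℓ … +ℓ (here 0). m_s = -1/2 is one of ±1/2.
All four constraints are satisfied.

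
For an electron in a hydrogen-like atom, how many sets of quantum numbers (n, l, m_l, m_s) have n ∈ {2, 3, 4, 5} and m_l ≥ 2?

Treat each shell separately and count matching orbitals:
n=3 → 1; n=4 → 3; n=5 → 6.
Orbitals: 1 + 3 + 6 = 10. Including both spin states (m_s = ±1/2) gives 2 × 10 = 20 states.

20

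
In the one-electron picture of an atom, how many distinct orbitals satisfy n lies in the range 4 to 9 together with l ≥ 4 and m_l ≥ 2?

Treat each shell separately and count matching orbitals:
n=5 → 3; n=6 → 7; n=7 → 12; n=8 → 18; n=9 → 25.
Total orbitals: 3 + 7 + 12 + 18 + 25 = 65.

65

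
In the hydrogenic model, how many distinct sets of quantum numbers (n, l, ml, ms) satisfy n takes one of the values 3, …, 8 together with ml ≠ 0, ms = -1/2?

Go shell by shell, enumerating (l, ml) with ml ≠ 0:
n=3 → 6; n=4 → 12; n=5 → 20; n=6 → 30; n=7 → 42; n=8 → 56.
Orbitals: 6 + 12 + 20 + 30 + 42 + 56 = 166. With ms fixed to -1/2 there is one state per orbital, so 166 states.

166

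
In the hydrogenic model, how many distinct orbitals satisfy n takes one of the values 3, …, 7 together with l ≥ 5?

35

Per-shell orbital counts meeting the constraint:
n=6 → 11; n=7 → 24.
Total orbitals: 11 + 24 = 35.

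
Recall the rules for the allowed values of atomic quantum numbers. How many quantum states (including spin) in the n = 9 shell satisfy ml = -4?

10

The n = 9 shell has l = 0 through 8; check each.
The (l, ml) pairs meeting ml = -4 give: l=4 → 1; l=5 → 1; l=6 → 1; l=7 → 1; l=8 → 1.
Orbitals: 1 + 1 + 1 + 1 + 1 = 5. Each orbital carries two spin states, so 5 × 2 = 10 states.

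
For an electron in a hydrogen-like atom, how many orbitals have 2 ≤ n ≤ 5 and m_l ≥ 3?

Treat each shell separately and count matching orbitals:
n=4 → 1; n=5 → 3.
Total orbitals: 1 + 3 = 4.

4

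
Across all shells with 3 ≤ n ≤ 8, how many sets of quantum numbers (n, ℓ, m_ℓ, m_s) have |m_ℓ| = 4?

40

Go shell by shell, enumerating (ℓ, m_ℓ) with |m_ℓ| = 4:
n=5 → 2; n=6 → 4; n=7 → 6; n=8 → 8.
Orbitals: 2 + 4 + 6 + 8 = 20. Including both spin states (m_s = ±1/2) gives 2 × 20 = 40 states.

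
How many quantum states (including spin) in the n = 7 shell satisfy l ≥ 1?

96

The (l, m_l) pairs meeting l ≥ 1 give: l=1 → 3; l=2 → 5; l=3 → 7; l=4 → 9; l=5 → 11; l=6 → 13.
Orbitals: 3 + 5 + 7 + 9 + 11 + 13 = 48. Each orbital carries two spin states, so 48 × 2 = 96 states.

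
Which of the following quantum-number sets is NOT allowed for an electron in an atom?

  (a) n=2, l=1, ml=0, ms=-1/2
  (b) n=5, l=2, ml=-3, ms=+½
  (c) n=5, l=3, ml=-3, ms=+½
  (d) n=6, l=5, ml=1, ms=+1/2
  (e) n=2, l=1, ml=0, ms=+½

(b)

(b) has |ml| = 3 > l = 2, violating −l ≤ ml ≤ l.
The remaining sets (a), (c), (d), (e) satisfy all four rules.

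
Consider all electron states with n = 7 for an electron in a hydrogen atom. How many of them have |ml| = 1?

24

The n = 7 shell has l = 0 through 6; check each.
Contributions: l=1 → 2; l=2 → 2; l=3 → 2; l=4 → 2; l=5 → 2; l=6 → 2.
Orbitals: 2 + 2 + 2 + 2 + 2 + 2 = 12. Each orbital carries two spin states, so 12 × 2 = 24 states.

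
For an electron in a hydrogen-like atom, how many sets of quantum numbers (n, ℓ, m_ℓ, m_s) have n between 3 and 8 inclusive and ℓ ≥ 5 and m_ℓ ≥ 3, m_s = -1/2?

Treat each shell separately and count matching orbitals:
n=6 → 3; n=7 → 7; n=8 → 12.
Orbitals: 3 + 7 + 12 = 22. With m_s fixed to -1/2 there is one state per orbital, so 22 states.

22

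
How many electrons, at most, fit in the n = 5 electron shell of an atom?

50

A shell holds 2n² electrons: 2 × 5² = 2 × 25 = 50.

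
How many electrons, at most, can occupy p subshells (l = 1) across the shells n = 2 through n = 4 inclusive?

18

A p subshell (l = 1) exists for every n ≥ 2, so shells n = 2, 3, 4 each contribute one — 3 subshells.
Since each p subshell holds 2(2·1+1) = 6 electrons, the total is 3 × 6 = 18.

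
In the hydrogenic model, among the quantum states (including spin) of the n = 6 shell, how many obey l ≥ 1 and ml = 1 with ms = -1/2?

5

With n = 6 the allowed l are 0, 1, …, 5.
The (l, ml) pairs meeting l ≥ 1 and ml = 1 give: l=1 → 1; l=2 → 1; l=3 → 1; l=4 → 1; l=5 → 1.
Orbitals: 1 + 1 + 1 + 1 + 1 = 5. With ms fixed to a single value there is one state per orbital, giving 5 states.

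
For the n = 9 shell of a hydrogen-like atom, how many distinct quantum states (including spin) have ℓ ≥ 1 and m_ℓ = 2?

14

The n = 9 shell has ℓ = 0 through 8; check each.
Contributions: ℓ=2 → 1; ℓ=3 → 1; ℓ=4 → 1; ℓ=5 → 1; ℓ=6 → 1; ℓ=7 → 1; ℓ=8 → 1.
Orbitals: 1 + 1 + 1 + 1 + 1 + 1 + 1 = 7. Each orbital carries two spin states, so 7 × 2 = 14 states.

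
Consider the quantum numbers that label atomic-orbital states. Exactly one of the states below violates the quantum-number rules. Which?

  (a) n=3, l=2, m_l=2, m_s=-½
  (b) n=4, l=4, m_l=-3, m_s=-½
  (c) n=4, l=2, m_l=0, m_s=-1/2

(b)

(b) has l = 4 ≥ n = 4, violating 0 ≤ l ≤ n−1.
The remaining sets (a), (c) satisfy all four rules.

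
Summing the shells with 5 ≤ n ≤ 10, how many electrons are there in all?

710

Shell n has n² orbitals: 5²=25 + 6²=36 + 7²=49 + 8²=64 + 9²=81 + 10²=100 = 355 orbitals.
Two spin states per orbital: 2 × 355 = 710 electrons.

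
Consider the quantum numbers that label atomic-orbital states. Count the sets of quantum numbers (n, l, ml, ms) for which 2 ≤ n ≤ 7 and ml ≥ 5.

For each n in the range, tally the orbitals obeying ml ≥ 5:
n=6 → 1; n=7 → 3.
Orbitals: 1 + 3 = 4. Including both spin states (ms = ±1/2) gives 2 × 4 = 8 states.

8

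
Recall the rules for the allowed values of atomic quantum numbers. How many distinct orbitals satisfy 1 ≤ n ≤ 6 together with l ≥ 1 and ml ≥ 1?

Treat each shell separately and count matching orbitals:
n=2 → 1; n=3 → 3; n=4 → 6; n=5 → 10; n=6 → 15.
Total orbitals: 1 + 3 + 6 + 10 + 15 = 35.

35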